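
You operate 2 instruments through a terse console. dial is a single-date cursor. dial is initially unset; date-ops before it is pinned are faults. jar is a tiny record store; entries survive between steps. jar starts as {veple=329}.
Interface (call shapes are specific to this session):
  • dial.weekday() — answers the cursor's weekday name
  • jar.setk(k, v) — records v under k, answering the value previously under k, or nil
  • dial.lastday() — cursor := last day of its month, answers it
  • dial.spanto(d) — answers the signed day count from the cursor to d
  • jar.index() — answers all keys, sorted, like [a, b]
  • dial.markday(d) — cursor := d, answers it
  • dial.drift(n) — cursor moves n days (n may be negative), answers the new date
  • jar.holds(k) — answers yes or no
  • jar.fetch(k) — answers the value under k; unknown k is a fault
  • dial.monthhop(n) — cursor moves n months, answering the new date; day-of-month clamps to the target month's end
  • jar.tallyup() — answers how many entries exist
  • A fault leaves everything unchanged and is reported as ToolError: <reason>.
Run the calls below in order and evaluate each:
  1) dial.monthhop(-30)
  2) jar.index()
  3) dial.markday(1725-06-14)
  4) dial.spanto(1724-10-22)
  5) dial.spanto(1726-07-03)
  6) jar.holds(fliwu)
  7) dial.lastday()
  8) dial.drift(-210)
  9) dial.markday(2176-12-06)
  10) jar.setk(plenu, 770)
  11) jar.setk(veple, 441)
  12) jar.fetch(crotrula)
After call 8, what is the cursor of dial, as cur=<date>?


Answer: cur=1724-12-02

Derivation:
Do: dial.monthhop[n=-30]
See: ToolError: no date set
Do: jar.index[]
See: [veple]
Do: dial.markday[d=1725-06-14]
See: 1725-06-14
Do: dial.spanto[d=1724-10-22]
See: -235
Do: dial.spanto[d=1726-07-03]
See: 384
Do: jar.holds[k=fliwu]
See: no
Do: dial.lastday[]
See: 1725-06-30
Do: dial.drift[n=-210]
See: 1724-12-02
Do: dial.markday[d=2176-12-06]
See: 2176-12-06
Do: jar.setk[k=plenu; v=770]
See: nil
Do: jar.setk[k=veple; v=441]
See: 329
Do: jar.fetch[k=crotrula]
See: ToolError: no such key crotrula


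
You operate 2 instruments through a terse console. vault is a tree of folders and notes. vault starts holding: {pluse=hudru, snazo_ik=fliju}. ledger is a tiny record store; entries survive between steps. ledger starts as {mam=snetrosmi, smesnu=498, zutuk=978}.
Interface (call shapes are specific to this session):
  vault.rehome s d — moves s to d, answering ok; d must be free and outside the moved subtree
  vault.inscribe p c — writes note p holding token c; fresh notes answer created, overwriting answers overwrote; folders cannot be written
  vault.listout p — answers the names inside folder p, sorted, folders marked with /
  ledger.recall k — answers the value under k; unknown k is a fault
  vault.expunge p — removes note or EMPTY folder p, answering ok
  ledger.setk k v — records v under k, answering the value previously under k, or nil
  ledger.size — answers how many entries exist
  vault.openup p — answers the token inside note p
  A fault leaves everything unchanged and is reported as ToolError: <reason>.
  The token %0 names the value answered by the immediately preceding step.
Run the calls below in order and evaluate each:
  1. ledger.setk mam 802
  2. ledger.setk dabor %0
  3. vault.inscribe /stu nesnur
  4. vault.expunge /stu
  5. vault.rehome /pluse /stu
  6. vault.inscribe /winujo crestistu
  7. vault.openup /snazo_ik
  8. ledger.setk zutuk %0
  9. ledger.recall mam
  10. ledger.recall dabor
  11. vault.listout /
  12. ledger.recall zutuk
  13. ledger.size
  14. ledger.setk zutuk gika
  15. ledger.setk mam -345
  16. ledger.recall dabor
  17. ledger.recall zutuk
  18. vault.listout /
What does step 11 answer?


Answer: [snazo_ik, stu, winujo]

Derivation:
> setk k='mam' v='802'
  snetrosmi
> setk k='dabor' v='%0'
  nil
> inscribe p='/stu' c='nesnur'
  created
> expunge p='/stu'
  ok
> rehome s='/pluse' d='/stu'
  ok
> inscribe p='/winujo' c='crestistu'
  created
> openup p='/snazo_ik'
  fliju
> setk k='zutuk' v='%0'
  978
> recall k='mam'
  802
> recall k='dabor'
  snetrosmi
> listout p='/'
  [snazo_ik, stu, winujo]
> recall k='zutuk'
  fliju
> size
  4
> setk k='zutuk' v='gika'
  fliju
> setk k='mam' v='-345'
  802
> recall k='dabor'
  snetrosmi
> recall k='zutuk'
  gika
> listout p='/'
  [snazo_ik, stu, winujo]


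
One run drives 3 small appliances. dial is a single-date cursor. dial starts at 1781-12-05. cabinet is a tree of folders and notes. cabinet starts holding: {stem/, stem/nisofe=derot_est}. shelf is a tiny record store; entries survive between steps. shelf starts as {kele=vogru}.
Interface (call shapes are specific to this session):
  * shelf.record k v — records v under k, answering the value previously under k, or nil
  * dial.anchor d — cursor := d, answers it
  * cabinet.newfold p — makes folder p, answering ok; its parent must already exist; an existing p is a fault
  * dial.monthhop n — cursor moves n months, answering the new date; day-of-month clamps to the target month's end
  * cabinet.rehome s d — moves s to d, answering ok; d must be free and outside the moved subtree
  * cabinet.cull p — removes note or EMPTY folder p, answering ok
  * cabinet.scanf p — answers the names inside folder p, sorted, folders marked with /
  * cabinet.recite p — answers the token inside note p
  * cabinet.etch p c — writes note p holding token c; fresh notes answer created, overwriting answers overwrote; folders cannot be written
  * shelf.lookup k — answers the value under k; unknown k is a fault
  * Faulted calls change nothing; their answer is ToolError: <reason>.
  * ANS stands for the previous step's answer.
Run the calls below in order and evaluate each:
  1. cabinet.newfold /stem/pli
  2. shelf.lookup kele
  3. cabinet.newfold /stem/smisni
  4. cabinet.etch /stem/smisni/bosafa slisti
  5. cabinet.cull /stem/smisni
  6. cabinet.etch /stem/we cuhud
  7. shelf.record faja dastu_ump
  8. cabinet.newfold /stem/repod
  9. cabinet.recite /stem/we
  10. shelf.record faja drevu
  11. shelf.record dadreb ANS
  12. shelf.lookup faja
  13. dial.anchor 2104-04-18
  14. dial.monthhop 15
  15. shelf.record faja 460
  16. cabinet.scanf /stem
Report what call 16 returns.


! 1. newfold(p→/stem/pli) => ok
! 2. lookup(k→kele) => vogru
! 3. newfold(p→/stem/smisni) => ok
! 4. etch(p→/stem/smisni/bosafa, c→slisti) => created
! 5. cull(p→/stem/smisni) => ToolError: not empty
! 6. etch(p→/stem/we, c→cuhud) => created
! 7. record(k→faja, v→dastu_ump) => nil
! 8. newfold(p→/stem/repod) => ok
! 9. recite(p→/stem/we) => cuhud
! 10. record(k→faja, v→drevu) => dastu_ump
! 11. record(k→dadreb, v→ANS) => nil
! 12. lookup(k→faja) => drevu
! 13. anchor(d→2104-04-18) => 2104-04-18
! 14. monthhop(n→15) => 2105-07-18
! 15. record(k→faja, v→460) => drevu
! 16. scanf(p→/stem) => [nisofe, pli/, repod/, smisni/, we]

Answer: [nisofe, pli/, repod/, smisni/, we]


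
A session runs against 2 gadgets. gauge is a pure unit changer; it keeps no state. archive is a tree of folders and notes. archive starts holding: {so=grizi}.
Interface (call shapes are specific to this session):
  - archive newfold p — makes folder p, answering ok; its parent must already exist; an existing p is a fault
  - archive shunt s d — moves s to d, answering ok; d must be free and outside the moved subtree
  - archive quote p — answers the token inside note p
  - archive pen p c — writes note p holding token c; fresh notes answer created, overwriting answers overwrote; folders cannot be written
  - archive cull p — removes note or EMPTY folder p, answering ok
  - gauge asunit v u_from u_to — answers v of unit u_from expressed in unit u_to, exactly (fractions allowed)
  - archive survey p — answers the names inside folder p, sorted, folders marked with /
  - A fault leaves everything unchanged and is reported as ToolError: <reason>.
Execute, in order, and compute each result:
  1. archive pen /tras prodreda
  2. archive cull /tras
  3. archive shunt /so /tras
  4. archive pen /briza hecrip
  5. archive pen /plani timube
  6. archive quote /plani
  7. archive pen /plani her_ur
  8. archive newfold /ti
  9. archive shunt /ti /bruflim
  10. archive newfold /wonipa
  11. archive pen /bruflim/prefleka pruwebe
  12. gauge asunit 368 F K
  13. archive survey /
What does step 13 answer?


CALL archive pen[p→/tras; c→prodreda]
RET  created
CALL archive cull[p→/tras]
RET  ok
CALL archive shunt[s→/so; d→/tras]
RET  ok
CALL archive pen[p→/briza; c→hecrip]
RET  created
CALL archive pen[p→/plani; c→timube]
RET  created
CALL archive quote[p→/plani]
RET  timube
CALL archive pen[p→/plani; c→her_ur]
RET  overwrote
CALL archive newfold[p→/ti]
RET  ok
CALL archive shunt[s→/ti; d→/bruflim]
RET  ok
CALL archive newfold[p→/wonipa]
RET  ok
CALL archive pen[p→/bruflim/prefleka; c→pruwebe]
RET  created
CALL gauge asunit[v→368; u_from→F; u_to→K]
RET  27589/60
CALL archive survey[p→/]
RET  [briza, bruflim/, plani, tras, wonipa/]

Answer: [briza, bruflim/, plani, tras, wonipa/]


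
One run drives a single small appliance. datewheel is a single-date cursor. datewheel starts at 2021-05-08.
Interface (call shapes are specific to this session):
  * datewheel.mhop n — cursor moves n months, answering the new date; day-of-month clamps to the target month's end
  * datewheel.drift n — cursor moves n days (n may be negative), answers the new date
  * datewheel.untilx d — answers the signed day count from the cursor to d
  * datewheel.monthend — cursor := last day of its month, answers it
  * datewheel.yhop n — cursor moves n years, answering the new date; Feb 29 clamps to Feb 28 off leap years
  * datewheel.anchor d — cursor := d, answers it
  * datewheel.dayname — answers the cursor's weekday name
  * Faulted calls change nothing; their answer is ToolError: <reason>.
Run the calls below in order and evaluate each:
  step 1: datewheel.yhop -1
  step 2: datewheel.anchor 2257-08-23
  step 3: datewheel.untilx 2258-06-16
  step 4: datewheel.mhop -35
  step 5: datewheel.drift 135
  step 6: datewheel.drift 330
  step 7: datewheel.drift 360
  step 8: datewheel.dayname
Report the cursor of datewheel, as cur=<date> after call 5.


==> yhop(n: -1)
<== 2020-05-08
==> anchor(d: 2257-08-23)
<== 2257-08-23
==> untilx(d: 2258-06-16)
<== 297
==> mhop(n: -35)
<== 2254-09-23
==> drift(n: 135)
<== 2255-02-05
==> drift(n: 330)
<== 2256-01-01
==> drift(n: 360)
<== 2256-12-26
==> dayname()
<== Friday

Answer: cur=2255-02-05


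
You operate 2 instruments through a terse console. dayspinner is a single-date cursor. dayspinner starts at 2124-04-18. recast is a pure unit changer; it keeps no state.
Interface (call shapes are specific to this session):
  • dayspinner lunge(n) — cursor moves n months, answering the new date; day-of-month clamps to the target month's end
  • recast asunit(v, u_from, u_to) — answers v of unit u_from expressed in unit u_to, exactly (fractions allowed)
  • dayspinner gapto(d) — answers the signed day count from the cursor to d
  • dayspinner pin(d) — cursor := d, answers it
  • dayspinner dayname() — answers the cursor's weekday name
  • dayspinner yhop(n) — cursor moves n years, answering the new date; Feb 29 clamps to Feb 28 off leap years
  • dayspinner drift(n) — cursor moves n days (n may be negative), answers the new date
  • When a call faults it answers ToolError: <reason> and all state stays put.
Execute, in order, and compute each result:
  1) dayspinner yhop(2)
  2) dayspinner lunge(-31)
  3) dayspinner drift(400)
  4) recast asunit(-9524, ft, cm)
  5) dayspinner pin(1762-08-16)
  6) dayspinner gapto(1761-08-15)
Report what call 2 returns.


Answer: 2123-09-18

Derivation:
Step: dayspinner yhop[n=2]
Result: 2126-04-18
Step: dayspinner lunge[n=-31]
Result: 2123-09-18
Step: dayspinner drift[n=400]
Result: 2124-10-22
Step: recast asunit[v=-9524; u_from=ft; u_to=cm]
Result: -7257288/25
Step: dayspinner pin[d=1762-08-16]
Result: 1762-08-16
Step: dayspinner gapto[d=1761-08-15]
Result: -366


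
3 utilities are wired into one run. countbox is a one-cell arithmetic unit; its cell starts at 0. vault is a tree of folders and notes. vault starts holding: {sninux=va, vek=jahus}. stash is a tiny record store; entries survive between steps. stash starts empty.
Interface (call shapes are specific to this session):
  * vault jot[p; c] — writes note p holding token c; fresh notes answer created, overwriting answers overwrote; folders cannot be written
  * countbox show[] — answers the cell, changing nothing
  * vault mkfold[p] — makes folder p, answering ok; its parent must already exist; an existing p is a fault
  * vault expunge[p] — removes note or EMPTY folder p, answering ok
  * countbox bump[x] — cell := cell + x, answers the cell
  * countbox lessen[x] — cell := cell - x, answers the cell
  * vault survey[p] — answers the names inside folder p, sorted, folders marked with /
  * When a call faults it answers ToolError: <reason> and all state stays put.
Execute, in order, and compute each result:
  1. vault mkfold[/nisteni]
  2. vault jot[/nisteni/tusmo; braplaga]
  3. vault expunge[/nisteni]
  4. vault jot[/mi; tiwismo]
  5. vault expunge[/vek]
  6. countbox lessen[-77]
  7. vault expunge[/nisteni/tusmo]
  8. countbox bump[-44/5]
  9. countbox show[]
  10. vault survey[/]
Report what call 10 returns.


==> vault mkfold(p: /nisteni)
<== ok
==> vault jot(p: /nisteni/tusmo, c: braplaga)
<== created
==> vault expunge(p: /nisteni)
<== ToolError: not empty
==> vault jot(p: /mi, c: tiwismo)
<== created
==> vault expunge(p: /vek)
<== ok
==> countbox lessen(x: -77)
<== 77
==> vault expunge(p: /nisteni/tusmo)
<== ok
==> countbox bump(x: -44/5)
<== 341/5
==> countbox show()
<== 341/5
==> vault survey(p: /)
<== [mi, nisteni/, sninux]

Answer: [mi, nisteni/, sninux]


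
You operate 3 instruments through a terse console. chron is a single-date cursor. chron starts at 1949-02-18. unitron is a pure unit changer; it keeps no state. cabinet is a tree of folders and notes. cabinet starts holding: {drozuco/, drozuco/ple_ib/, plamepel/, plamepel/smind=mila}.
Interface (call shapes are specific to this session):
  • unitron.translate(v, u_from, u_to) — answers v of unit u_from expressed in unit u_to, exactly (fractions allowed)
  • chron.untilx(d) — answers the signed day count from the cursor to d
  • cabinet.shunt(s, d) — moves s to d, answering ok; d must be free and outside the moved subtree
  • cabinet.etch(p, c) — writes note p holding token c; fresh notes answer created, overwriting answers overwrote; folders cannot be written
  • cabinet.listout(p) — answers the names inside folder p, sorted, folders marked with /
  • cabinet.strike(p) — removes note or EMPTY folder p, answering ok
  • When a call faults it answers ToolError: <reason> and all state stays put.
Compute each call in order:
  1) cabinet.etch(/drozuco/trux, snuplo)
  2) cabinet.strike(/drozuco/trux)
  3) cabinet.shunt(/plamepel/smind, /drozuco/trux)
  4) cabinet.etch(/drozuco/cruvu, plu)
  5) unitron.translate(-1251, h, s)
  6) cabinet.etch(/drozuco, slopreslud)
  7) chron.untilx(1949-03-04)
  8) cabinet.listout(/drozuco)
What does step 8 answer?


! 1. cabinet.etch(p=/drozuco/trux, c=snuplo) -> created
! 2. cabinet.strike(p=/drozuco/trux) -> ok
! 3. cabinet.shunt(s=/plamepel/smind, d=/drozuco/trux) -> ok
! 4. cabinet.etch(p=/drozuco/cruvu, c=plu) -> created
! 5. unitron.translate(v=-1251, u_from=h, u_to=s) -> -4503600
! 6. cabinet.etch(p=/drozuco, c=slopreslud) -> ToolError: is a directory
! 7. chron.untilx(d=1949-03-04) -> 14
! 8. cabinet.listout(p=/drozuco) -> [cruvu, ple_ib/, trux]

Answer: [cruvu, ple_ib/, trux]


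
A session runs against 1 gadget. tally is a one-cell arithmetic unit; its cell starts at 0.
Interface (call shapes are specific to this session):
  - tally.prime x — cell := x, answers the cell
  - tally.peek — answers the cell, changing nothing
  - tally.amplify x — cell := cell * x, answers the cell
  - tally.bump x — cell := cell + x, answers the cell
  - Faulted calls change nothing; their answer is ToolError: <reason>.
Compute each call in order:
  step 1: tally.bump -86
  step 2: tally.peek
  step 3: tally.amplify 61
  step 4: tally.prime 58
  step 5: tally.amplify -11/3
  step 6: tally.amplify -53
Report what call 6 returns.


>>> tally.bump x: -86
[out] -86
>>> tally.peek
[out] -86
>>> tally.amplify x: 61
[out] -5246
>>> tally.prime x: 58
[out] 58
>>> tally.amplify x: -11/3
[out] -638/3
>>> tally.amplify x: -53
[out] 33814/3

Answer: 33814/3


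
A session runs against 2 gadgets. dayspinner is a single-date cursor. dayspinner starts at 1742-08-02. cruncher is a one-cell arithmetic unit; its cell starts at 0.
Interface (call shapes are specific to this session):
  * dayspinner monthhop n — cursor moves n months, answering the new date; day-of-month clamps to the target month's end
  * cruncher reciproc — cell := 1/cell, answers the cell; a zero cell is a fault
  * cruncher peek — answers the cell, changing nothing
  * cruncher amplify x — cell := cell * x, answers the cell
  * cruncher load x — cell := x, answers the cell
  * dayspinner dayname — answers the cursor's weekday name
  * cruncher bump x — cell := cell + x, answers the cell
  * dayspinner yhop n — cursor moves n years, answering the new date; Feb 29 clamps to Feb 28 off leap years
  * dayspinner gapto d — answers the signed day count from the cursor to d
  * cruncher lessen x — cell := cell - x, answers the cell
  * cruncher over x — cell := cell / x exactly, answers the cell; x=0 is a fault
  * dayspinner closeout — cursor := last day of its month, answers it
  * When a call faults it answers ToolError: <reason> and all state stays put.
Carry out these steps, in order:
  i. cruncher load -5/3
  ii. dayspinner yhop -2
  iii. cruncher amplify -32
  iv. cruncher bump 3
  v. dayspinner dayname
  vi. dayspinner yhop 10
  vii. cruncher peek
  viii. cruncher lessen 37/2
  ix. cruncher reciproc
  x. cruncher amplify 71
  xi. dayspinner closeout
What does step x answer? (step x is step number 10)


Answer: 426/227

Derivation:
-> cruncher load(x='-5/3')
<- -5/3
-> dayspinner yhop(n='-2')
<- 1740-08-02
-> cruncher amplify(x='-32')
<- 160/3
-> cruncher bump(x='3')
<- 169/3
-> dayspinner dayname()
<- Tuesday
-> dayspinner yhop(n='10')
<- 1750-08-02
-> cruncher peek()
<- 169/3
-> cruncher lessen(x='37/2')
<- 227/6
-> cruncher reciproc()
<- 6/227
-> cruncher amplify(x='71')
<- 426/227
-> dayspinner closeout()
<- 1750-08-31


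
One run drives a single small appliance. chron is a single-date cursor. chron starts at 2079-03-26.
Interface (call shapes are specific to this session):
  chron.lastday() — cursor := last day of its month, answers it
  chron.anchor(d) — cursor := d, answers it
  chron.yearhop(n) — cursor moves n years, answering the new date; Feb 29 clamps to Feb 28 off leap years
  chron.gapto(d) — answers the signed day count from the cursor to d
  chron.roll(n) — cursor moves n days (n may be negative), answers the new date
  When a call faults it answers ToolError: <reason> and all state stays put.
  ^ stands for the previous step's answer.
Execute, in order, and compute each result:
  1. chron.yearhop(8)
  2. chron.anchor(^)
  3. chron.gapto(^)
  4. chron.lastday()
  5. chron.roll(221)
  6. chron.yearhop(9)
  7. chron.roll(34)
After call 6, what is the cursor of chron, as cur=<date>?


Invoking yearhop with n: 8, → 2087-03-26.
Then anchor with d: ^, and get 2087-03-26.
Using gapto with d: ^, and observe 0.
Next I call lastday, and see 2087-03-31.
Calling roll with n: 221, which returns 2087-11-07.
I invoke yearhop with n: 9: 2096-11-07.
Next I call roll with n: 34, and get 2096-12-11.

Answer: cur=2096-11-07


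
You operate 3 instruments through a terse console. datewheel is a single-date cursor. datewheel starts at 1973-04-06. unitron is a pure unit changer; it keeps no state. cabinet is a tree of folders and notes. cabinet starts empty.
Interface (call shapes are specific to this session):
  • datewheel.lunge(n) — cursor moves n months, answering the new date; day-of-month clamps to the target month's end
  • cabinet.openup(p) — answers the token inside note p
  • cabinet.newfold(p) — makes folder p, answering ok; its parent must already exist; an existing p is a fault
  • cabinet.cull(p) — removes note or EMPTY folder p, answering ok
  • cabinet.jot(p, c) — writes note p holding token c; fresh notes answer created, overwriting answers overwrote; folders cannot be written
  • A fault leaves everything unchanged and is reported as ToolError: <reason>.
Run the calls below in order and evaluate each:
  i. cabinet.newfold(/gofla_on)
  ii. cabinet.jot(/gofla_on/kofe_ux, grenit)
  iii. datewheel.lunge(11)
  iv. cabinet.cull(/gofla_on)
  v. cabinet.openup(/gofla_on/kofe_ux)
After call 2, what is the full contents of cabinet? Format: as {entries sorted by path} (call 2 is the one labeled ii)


% newfold p=/gofla_on
  ok
% jot p=/gofla_on/kofe_ux c=grenit
  created
% lunge n=11
  1974-03-06
% cull p=/gofla_on
  ToolError: not empty
% openup p=/gofla_on/kofe_ux
  grenit

Answer: {gofla_on/, gofla_on/kofe_ux=grenit}


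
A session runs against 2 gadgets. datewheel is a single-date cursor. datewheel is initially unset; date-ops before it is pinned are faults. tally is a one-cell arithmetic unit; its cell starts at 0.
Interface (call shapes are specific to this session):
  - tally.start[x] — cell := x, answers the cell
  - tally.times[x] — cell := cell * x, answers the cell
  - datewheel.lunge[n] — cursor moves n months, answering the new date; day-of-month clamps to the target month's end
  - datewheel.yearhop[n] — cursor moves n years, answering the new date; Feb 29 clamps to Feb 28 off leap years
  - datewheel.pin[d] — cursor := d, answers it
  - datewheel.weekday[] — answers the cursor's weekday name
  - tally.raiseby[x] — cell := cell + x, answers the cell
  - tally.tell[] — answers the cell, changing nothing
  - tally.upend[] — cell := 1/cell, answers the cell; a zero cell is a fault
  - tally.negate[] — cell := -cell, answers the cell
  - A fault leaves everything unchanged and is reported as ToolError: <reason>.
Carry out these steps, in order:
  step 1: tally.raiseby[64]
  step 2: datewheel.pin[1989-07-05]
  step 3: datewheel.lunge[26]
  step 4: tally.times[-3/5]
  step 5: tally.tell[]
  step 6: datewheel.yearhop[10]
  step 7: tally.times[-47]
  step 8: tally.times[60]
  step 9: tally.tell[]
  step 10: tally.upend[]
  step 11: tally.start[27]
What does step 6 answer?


Answer: 2001-09-05

Derivation:
→ tally.raiseby(x→64)
← 64
→ datewheel.pin(d→1989-07-05)
← 1989-07-05
→ datewheel.lunge(n→26)
← 1991-09-05
→ tally.times(x→-3/5)
← -192/5
→ tally.tell()
← -192/5
→ datewheel.yearhop(n→10)
← 2001-09-05
→ tally.times(x→-47)
← 9024/5
→ tally.times(x→60)
← 108288
→ tally.tell()
← 108288
→ tally.upend()
← 1/108288
→ tally.start(x→27)
← 27


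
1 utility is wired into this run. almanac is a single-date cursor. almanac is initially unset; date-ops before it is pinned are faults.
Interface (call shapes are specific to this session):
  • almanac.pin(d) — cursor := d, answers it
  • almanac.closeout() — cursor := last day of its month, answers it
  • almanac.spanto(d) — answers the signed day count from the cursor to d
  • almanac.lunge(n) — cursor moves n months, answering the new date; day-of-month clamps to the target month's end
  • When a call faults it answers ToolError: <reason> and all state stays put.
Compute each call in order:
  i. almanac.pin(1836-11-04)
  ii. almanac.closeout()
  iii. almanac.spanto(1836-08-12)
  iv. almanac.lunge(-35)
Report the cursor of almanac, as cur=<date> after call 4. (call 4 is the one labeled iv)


Answer: cur=1833-12-30

Derivation:
Invoking pin on d: 1836-11-04, yielding 1836-11-04.
Then closeout(), yielding 1836-11-30.
I invoke spanto on d: 1836-08-12, and observe -110.
Invoking lunge on n: -35, and observe 1833-12-30.


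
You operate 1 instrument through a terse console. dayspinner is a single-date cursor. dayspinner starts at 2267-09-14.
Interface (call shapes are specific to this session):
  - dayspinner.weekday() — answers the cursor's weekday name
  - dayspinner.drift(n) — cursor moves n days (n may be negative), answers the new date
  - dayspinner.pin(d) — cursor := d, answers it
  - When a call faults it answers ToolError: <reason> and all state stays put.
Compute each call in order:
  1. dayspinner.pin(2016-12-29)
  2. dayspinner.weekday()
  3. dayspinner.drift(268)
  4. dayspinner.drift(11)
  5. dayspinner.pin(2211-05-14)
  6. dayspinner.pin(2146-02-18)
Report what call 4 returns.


! dayspinner.pin(d: 2016-12-29) => 2016-12-29
! dayspinner.weekday() => Thursday
! dayspinner.drift(n: 268) => 2017-09-23
! dayspinner.drift(n: 11) => 2017-10-04
! dayspinner.pin(d: 2211-05-14) => 2211-05-14
! dayspinner.pin(d: 2146-02-18) => 2146-02-18

Answer: 2017-10-04


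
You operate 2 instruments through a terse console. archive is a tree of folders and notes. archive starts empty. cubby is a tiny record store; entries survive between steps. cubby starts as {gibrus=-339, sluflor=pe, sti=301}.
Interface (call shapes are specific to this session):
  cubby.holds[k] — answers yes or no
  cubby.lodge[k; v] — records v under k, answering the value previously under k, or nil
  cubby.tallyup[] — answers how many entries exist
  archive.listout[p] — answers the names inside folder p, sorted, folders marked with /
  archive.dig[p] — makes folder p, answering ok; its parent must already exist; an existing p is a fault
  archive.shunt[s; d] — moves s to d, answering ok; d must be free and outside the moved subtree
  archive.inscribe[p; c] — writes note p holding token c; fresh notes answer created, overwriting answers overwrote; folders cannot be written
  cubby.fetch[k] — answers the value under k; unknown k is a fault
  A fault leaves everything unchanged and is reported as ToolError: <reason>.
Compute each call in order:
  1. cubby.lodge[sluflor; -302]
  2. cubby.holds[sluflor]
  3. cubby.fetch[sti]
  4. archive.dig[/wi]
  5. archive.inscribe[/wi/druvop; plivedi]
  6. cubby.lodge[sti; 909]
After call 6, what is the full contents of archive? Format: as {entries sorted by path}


→ cubby.lodge(k=sluflor, v=-302)
← pe
→ cubby.holds(k=sluflor)
← yes
→ cubby.fetch(k=sti)
← 301
→ archive.dig(p=/wi)
← ok
→ archive.inscribe(p=/wi/druvop, c=plivedi)
← created
→ cubby.lodge(k=sti, v=909)
← 301

Answer: {wi/, wi/druvop=plivedi}


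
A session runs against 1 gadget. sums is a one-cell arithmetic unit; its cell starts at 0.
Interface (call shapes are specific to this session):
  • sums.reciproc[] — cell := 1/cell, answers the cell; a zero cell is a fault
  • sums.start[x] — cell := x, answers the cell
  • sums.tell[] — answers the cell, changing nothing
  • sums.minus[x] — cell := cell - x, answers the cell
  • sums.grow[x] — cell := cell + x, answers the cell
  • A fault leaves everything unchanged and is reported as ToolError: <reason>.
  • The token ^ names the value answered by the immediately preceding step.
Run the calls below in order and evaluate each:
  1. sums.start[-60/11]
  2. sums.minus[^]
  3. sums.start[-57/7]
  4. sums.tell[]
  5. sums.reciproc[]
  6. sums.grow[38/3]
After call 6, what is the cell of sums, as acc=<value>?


==> sums.start(x→-60/11)
<== -60/11
==> sums.minus(x→^)
<== 0
==> sums.start(x→-57/7)
<== -57/7
==> sums.tell()
<== -57/7
==> sums.reciproc()
<== -7/57
==> sums.grow(x→38/3)
<== 715/57

Answer: acc=715/57


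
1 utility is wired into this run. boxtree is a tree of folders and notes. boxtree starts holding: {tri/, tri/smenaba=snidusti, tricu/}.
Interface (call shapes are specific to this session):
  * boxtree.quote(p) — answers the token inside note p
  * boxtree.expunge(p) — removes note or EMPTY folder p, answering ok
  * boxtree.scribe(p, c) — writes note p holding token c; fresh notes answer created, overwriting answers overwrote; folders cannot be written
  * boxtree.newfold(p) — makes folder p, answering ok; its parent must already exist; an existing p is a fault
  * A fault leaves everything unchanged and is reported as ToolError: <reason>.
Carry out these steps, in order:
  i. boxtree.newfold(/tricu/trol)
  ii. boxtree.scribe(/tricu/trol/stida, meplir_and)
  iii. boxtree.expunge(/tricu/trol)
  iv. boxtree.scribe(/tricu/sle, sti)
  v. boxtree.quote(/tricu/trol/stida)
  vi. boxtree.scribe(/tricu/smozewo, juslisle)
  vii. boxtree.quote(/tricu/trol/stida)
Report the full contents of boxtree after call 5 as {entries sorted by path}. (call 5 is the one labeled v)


Answer: {tri/, tri/smenaba=snidusti, tricu/, tricu/sle=sti, tricu/trol/, tricu/trol/stida=meplir_and}

Derivation:
Do: boxtree.newfold[/tricu/trol]
See: ok
Do: boxtree.scribe[/tricu/trol/stida; meplir_and]
See: created
Do: boxtree.expunge[/tricu/trol]
See: ToolError: not empty
Do: boxtree.scribe[/tricu/sle; sti]
See: created
Do: boxtree.quote[/tricu/trol/stida]
See: meplir_and
Do: boxtree.scribe[/tricu/smozewo; juslisle]
See: created
Do: boxtree.quote[/tricu/trol/stida]
See: meplir_and


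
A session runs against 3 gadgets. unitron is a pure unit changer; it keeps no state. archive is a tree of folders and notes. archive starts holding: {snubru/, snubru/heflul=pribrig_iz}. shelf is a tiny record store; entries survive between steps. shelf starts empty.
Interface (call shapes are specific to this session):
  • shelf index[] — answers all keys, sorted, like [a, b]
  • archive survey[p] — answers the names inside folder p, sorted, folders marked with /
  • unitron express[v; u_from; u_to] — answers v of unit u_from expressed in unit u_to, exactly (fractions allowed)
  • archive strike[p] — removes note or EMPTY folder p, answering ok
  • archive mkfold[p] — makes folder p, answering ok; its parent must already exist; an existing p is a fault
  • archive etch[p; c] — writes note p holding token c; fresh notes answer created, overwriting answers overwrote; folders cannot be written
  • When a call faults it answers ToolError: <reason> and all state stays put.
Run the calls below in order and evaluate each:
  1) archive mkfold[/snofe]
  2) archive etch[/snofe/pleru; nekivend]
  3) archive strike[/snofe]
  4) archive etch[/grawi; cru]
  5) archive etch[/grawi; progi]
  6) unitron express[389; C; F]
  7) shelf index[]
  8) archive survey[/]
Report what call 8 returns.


Answer: [grawi, snofe/, snubru/]

Derivation:
;; 1. archive mkfold(p='/snofe') -> ok
;; 2. archive etch(p='/snofe/pleru', c='nekivend') -> created
;; 3. archive strike(p='/snofe') -> ToolError: not empty
;; 4. archive etch(p='/grawi', c='cru') -> created
;; 5. archive etch(p='/grawi', c='progi') -> overwrote
;; 6. unitron express(v='389', u_from='C', u_to='F') -> 3661/5
;; 7. shelf index() -> []
;; 8. archive survey(p='/') -> [grawi, snofe/, snubru/]


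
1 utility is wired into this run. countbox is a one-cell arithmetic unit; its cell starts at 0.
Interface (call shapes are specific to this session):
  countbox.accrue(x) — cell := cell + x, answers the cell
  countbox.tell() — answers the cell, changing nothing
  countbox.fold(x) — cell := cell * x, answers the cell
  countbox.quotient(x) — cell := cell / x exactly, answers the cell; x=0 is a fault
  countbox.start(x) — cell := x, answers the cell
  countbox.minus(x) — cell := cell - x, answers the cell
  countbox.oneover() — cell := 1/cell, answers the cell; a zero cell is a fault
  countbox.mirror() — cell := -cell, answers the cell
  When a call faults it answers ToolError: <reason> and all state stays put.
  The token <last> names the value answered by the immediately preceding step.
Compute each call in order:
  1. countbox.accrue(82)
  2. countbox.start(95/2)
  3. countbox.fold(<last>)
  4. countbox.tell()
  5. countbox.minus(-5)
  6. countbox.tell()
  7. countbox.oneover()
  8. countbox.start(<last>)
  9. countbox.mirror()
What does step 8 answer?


Answer: 4/9045

Derivation:
Act: accrue[x: 82]
Obs: 82
Act: start[x: 95/2]
Obs: 95/2
Act: fold[x: <last>]
Obs: 9025/4
Act: tell[]
Obs: 9025/4
Act: minus[x: -5]
Obs: 9045/4
Act: tell[]
Obs: 9045/4
Act: oneover[]
Obs: 4/9045
Act: start[x: <last>]
Obs: 4/9045
Act: mirror[]
Obs: -4/9045


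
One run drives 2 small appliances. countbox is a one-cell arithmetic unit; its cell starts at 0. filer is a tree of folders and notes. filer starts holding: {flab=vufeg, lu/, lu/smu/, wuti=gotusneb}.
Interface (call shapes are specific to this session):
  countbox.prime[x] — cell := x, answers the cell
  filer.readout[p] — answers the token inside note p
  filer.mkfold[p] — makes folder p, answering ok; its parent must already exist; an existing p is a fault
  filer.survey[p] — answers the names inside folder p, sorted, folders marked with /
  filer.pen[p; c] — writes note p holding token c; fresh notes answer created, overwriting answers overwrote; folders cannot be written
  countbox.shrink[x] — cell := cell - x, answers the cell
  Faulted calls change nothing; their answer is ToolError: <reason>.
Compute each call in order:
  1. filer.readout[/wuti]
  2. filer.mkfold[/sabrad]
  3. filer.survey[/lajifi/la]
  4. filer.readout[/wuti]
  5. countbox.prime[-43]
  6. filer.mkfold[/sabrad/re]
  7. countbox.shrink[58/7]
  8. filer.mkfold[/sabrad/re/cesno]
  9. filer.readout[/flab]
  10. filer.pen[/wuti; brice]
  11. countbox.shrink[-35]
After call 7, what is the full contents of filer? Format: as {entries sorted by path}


Answer: {flab=vufeg, lu/, lu/smu/, sabrad/, sabrad/re/, wuti=gotusneb}

Derivation:
> filer.readout /wuti
  gotusneb
> filer.mkfold /sabrad
  ok
> filer.survey /lajifi/la
  ToolError: not found
> filer.readout /wuti
  gotusneb
> countbox.prime -43
  -43
> filer.mkfold /sabrad/re
  ok
> countbox.shrink 58/7
  -359/7
> filer.mkfold /sabrad/re/cesno
  ok
> filer.readout /flab
  vufeg
> filer.pen /wuti brice
  overwrote
> countbox.shrink -35
  -114/7


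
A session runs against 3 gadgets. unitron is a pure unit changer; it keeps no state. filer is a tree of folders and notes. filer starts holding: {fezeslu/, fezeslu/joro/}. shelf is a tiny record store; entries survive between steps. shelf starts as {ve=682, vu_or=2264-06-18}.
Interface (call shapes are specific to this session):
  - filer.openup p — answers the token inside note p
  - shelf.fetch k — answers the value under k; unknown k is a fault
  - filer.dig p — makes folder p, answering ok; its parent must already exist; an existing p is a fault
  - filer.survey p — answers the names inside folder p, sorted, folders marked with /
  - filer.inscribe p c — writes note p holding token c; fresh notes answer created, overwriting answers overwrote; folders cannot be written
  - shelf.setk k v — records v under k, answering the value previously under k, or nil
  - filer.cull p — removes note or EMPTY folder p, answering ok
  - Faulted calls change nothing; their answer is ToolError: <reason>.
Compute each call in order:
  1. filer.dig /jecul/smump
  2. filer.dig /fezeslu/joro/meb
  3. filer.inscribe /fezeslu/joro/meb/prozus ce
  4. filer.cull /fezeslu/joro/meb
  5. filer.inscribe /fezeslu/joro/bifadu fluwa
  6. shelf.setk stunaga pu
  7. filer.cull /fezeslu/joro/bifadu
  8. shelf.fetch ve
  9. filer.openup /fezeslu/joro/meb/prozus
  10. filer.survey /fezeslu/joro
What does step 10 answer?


> filer.dig p: /jecul/smump
= ToolError: no parent
> filer.dig p: /fezeslu/joro/meb
= ok
> filer.inscribe p: /fezeslu/joro/meb/prozus c: ce
= created
> filer.cull p: /fezeslu/joro/meb
= ToolError: not empty
> filer.inscribe p: /fezeslu/joro/bifadu c: fluwa
= created
> shelf.setk k: stunaga v: pu
= nil
> filer.cull p: /fezeslu/joro/bifadu
= ok
> shelf.fetch k: ve
= 682
> filer.openup p: /fezeslu/joro/meb/prozus
= ce
> filer.survey p: /fezeslu/joro
= [meb/]

Answer: [meb/]


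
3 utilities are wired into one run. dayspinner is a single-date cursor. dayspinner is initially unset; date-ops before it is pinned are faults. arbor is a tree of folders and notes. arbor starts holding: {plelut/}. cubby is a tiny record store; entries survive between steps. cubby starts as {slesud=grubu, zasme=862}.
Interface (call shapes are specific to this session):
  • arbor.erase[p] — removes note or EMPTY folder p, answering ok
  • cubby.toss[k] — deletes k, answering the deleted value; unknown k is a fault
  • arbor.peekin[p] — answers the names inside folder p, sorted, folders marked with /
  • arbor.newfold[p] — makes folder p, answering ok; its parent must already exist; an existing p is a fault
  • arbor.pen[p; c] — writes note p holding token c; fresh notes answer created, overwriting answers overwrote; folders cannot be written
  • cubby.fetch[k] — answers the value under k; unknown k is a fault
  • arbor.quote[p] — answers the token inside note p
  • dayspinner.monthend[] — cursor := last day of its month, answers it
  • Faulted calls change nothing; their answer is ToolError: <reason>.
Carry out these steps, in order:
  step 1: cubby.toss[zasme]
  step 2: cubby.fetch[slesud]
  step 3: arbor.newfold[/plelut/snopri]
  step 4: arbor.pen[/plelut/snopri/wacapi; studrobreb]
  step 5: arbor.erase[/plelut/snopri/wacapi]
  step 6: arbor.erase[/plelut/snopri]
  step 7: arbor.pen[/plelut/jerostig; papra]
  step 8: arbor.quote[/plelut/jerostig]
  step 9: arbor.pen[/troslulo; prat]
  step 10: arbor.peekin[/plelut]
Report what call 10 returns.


Answer: [jerostig]

Derivation:
Do: toss[k→zasme]
See: 862
Do: fetch[k→slesud]
See: grubu
Do: newfold[p→/plelut/snopri]
See: ok
Do: pen[p→/plelut/snopri/wacapi; c→studrobreb]
See: created
Do: erase[p→/plelut/snopri/wacapi]
See: ok
Do: erase[p→/plelut/snopri]
See: ok
Do: pen[p→/plelut/jerostig; c→papra]
See: created
Do: quote[p→/plelut/jerostig]
See: papra
Do: pen[p→/troslulo; c→prat]
See: created
Do: peekin[p→/plelut]
See: [jerostig]


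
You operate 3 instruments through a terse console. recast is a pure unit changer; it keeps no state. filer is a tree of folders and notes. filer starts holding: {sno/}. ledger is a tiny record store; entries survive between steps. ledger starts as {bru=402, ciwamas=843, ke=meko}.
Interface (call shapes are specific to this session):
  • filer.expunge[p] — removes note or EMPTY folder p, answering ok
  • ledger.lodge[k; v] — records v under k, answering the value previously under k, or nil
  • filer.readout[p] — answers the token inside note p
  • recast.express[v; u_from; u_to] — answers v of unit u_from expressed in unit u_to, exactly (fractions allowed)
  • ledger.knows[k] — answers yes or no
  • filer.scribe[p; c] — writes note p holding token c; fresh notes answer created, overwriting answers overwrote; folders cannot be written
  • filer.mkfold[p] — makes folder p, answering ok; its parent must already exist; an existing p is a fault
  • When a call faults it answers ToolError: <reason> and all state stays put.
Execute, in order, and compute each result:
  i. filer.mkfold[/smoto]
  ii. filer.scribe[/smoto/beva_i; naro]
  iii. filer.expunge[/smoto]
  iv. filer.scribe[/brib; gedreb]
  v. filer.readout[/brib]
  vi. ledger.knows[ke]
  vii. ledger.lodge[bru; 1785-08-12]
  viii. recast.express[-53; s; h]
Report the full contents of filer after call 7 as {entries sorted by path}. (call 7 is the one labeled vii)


Answer: {brib=gedreb, smoto/, smoto/beva_i=naro, sno/}

Derivation:
Act: filer.mkfold[p: /smoto]
Obs: ok
Act: filer.scribe[p: /smoto/beva_i; c: naro]
Obs: created
Act: filer.expunge[p: /smoto]
Obs: ToolError: not empty
Act: filer.scribe[p: /brib; c: gedreb]
Obs: created
Act: filer.readout[p: /brib]
Obs: gedreb
Act: ledger.knows[k: ke]
Obs: yes
Act: ledger.lodge[k: bru; v: 1785-08-12]
Obs: 402
Act: recast.express[v: -53; u_from: s; u_to: h]
Obs: -53/3600


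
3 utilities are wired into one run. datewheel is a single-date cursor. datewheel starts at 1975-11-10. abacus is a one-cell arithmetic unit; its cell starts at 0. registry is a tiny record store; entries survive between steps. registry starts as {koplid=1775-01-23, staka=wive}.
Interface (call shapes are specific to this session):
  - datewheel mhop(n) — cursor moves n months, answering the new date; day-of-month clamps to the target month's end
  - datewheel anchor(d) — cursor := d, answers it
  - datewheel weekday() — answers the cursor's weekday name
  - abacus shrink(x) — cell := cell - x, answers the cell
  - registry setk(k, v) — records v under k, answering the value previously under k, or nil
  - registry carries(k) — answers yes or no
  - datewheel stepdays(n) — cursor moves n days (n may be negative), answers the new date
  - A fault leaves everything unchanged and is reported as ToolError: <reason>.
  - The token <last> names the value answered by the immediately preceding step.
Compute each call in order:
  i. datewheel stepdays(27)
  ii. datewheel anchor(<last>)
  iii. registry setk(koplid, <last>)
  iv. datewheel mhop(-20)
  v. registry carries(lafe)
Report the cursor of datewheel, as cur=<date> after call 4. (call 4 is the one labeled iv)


CALL datewheel stepdays[n→27]
RET  1975-12-07
CALL datewheel anchor[d→<last>]
RET  1975-12-07
CALL registry setk[k→koplid; v→<last>]
RET  1775-01-23
CALL datewheel mhop[n→-20]
RET  1974-04-07
CALL registry carries[k→lafe]
RET  no

Answer: cur=1974-04-07
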